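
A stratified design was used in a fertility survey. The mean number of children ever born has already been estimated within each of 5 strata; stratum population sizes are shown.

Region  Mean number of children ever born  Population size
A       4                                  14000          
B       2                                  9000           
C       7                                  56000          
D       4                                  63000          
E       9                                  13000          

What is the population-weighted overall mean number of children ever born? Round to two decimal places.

Σ Nₕ·x̄ₕ = 4×14000 + 2×9000 + 7×56000 + 4×63000 + 9×13000
  = 56000 + 18000 + 392000 + 252000 + 117000 = 835000
Σ Nₕ = 14000 + 9000 + 56000 + 63000 + 13000 = 155000
Overall mean = 835000 / 155000 = 5.3870968

5.39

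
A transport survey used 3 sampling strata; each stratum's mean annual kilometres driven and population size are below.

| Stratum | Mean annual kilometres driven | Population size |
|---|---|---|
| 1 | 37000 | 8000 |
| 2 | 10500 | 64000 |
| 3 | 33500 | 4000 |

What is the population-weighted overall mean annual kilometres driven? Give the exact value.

Σ Nₕ·x̄ₕ = 37000×8000 + 10500×64000 + 33500×4000
  = 296000000 + 672000000 + 134000000 = 1102000000
Σ Nₕ = 8000 + 64000 + 4000 = 76000
Overall mean = 1102000000 / 76000 = 14500

14500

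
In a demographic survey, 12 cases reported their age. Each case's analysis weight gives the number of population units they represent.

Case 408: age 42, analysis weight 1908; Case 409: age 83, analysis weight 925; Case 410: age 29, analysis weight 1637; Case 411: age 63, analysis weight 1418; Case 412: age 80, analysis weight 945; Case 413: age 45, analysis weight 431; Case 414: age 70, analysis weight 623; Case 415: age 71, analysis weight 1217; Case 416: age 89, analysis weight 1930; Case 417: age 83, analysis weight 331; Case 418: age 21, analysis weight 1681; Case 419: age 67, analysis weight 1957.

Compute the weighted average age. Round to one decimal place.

58.9

Weighted sum = 884393
Sum of weights = 1908 + 925 + 1637 + 1418 + 945 + 431 + 623 + 1217 + 1930 + 331 + 1681 + 1957 = 15003
Weighted mean = 884393 / 15003 = 58.947744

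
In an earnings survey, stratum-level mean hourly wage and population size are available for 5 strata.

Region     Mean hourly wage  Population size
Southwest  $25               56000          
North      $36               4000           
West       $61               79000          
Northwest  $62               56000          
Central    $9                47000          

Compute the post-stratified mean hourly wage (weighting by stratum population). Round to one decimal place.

Σ Nₕ·x̄ₕ = 25×56000 + 36×4000 + 61×79000 + 62×56000 + 9×47000
  = 10258000
Σ Nₕ = 56000 + 4000 + 79000 + 56000 + 47000 = 242000
Overall mean = 10258000 / 242000 = 42.38843

42.4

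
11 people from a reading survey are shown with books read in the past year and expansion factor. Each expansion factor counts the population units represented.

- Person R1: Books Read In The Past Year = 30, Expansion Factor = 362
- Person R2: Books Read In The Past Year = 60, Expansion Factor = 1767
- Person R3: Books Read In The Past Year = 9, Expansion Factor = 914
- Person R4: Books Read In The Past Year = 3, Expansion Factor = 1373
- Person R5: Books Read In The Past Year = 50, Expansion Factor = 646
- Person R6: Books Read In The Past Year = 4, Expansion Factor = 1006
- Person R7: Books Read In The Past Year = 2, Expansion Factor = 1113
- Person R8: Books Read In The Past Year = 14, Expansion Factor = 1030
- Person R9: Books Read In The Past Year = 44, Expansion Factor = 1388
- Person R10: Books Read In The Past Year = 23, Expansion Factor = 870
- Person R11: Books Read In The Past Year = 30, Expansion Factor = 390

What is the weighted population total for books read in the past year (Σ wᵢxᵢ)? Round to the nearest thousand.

275000

Weighted total = 30×362 + 60×1767 + 9×914 + 3×1373 + 50×646 + 4×1006 + 2×1113 + 14×1030 + 44×1388 + 23×870 + 30×390
  = 10860 + 106020 + 8226 + 4119 + 32300 + 4024 + 2226 + 14420 + 61072 + 20010 + 11700 = 274977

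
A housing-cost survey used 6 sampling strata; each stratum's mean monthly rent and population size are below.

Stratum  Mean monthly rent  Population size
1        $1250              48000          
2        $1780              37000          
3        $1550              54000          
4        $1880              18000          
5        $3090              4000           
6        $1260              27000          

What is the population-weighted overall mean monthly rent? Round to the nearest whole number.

Σ Nₕ·x̄ₕ = 1250×48000 + 1780×37000 + 1550×54000 + 1880×18000 + 3090×4000 + 1260×27000
  = 289780000
Σ Nₕ = 48000 + 37000 + 54000 + 18000 + 4000 + 27000 = 188000
Overall mean = 289780000 / 188000 = 1541.383

1541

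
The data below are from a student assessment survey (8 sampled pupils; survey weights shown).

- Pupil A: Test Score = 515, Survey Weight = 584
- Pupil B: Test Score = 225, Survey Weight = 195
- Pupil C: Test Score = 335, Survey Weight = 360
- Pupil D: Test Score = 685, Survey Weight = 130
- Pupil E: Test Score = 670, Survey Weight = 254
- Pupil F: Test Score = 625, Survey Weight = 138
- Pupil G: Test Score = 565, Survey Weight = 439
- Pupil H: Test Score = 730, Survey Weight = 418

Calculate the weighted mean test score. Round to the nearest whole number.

542

Weighted sum = 515×584 + 225×195 + 335×360 + 685×130 + 670×254 + 625×138 + 565×439 + 730×418
  = 300760 + 43875 + 120600 + 89050 + 170180 + 86250 + 248035 + 305140 = 1363890
Sum of weights = 2518
Weighted mean = 1363890 / 2518 = 541.65608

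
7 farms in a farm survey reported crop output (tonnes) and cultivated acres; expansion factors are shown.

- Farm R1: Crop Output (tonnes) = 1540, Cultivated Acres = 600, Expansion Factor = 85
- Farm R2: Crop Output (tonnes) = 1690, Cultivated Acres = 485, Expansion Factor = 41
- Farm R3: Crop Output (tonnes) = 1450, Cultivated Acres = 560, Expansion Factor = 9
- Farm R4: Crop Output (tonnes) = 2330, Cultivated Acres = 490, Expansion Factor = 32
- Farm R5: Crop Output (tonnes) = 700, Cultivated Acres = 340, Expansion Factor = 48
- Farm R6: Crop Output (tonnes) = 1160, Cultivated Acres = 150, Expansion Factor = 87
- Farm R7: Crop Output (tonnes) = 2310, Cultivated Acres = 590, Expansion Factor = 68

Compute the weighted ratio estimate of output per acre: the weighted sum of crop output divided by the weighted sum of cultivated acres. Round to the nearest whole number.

4

Σ wᵢ·y = 1540×85 + 1690×41 + 1450×9 + 2330×32 + 700×48 + 1160×87 + 2310×68
  = 130900 + 69290 + 13050 + 74560 + 33600 + 100920 + 157080 = 579400
Σ wᵢ·x = 600×85 + 485×41 + 560×9 + 490×32 + 340×48 + 150×87 + 590×68
  = 51000 + 19885 + 5040 + 15680 + 16320 + 13050 + 40120 = 161095
Ratio = 579400 / 161095 = 3.5966355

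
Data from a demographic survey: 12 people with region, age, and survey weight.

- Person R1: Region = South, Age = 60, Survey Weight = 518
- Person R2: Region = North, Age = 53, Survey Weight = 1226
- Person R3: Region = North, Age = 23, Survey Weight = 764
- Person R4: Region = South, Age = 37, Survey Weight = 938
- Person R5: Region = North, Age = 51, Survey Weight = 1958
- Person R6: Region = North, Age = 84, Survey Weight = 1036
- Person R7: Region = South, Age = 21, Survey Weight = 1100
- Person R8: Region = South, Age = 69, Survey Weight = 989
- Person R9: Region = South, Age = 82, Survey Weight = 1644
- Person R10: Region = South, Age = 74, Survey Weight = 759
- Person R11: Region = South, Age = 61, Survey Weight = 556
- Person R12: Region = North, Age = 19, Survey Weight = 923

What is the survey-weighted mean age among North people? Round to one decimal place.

North rows: R2, R3, R5, R6, R12
Weighted sum = 53×1226 + 23×764 + 51×1958 + 84×1036 + 19×923
  = 286969
Sum of weights = 1226 + 764 + 1958 + 1036 + 923 = 5907
Weighted mean = 286969 / 5907 = 48.581175

48.6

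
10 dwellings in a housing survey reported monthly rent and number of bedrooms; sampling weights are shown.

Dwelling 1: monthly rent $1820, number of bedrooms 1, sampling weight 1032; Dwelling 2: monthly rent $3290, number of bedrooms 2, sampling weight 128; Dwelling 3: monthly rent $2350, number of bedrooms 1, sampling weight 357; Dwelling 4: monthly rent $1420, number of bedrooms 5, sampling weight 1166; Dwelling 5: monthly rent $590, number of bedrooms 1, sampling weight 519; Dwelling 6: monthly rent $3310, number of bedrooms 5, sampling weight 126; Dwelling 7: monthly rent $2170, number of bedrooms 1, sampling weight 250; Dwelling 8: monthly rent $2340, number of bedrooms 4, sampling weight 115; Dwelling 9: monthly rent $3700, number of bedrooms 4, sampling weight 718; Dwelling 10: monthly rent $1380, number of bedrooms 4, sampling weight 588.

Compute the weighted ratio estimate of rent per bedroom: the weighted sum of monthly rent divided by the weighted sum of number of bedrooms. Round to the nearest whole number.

673

Σ wᵢ·y = 1820×1032 + 3290×128 + 2350×357 + 1420×1166 + 590×519 + 3310×126 + 2170×250 + 2340×115 + 3700×718 + 1380×588
  = 9796940
Σ wᵢ·x = 1×1032 + 2×128 + 1×357 + 5×1166 + 1×519 + 5×126 + 1×250 + 4×115 + 4×718 + 4×588
  = 1032 + 256 + 357 + 5830 + 519 + 630 + 250 + 460 + 2872 + 2352 = 14558
Ratio = 9796940 / 14558 = 672.9592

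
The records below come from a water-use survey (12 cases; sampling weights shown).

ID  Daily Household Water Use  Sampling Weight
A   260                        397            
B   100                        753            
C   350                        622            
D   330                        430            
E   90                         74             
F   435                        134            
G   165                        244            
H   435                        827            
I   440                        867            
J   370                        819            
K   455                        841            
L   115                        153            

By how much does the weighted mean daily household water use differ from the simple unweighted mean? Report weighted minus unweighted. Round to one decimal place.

43.5

Unweighted sum = 3545
Unweighted mean = 3545 / 12 = 295.41667
Weighted sum = 260×397 + 100×753 + 350×622 + 330×430 + 90×74 + 435×134 + 165×244 + 435×827 + 440×867 + 370×819 + 455×841 + 115×153
  = 103220 + 75300 + 217700 + 141900 + 6660 + 58290 + 40260 + 359745 + 381480 + 303030 + 382655 + 17595 = 2087835
Sum of weights = 397 + 753 + 622 + 430 + 74 + 134 + 244 + 827 + 867 + 819 + 841 + 153 = 6161
Weighted mean = 2087835 / 6161 = 338.87924
Difference (weighted minus unweighted) = 43.462574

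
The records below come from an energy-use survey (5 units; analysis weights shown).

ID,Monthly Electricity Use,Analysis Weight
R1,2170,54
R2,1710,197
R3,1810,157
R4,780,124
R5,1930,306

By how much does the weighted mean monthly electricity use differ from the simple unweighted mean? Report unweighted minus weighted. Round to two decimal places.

Unweighted sum = 2170 + 1710 + 1810 + 780 + 1930 = 8400
Unweighted mean = 8400 / 5 = 1680
Weighted sum = 2170×54 + 1710×197 + 1810×157 + 780×124 + 1930×306
  = 1425520
Sum of weights = 54 + 197 + 157 + 124 + 306 = 838
Weighted mean = 1425520 / 838 = 1701.0979
Difference (unweighted minus weighted) = -21.097852

-21.10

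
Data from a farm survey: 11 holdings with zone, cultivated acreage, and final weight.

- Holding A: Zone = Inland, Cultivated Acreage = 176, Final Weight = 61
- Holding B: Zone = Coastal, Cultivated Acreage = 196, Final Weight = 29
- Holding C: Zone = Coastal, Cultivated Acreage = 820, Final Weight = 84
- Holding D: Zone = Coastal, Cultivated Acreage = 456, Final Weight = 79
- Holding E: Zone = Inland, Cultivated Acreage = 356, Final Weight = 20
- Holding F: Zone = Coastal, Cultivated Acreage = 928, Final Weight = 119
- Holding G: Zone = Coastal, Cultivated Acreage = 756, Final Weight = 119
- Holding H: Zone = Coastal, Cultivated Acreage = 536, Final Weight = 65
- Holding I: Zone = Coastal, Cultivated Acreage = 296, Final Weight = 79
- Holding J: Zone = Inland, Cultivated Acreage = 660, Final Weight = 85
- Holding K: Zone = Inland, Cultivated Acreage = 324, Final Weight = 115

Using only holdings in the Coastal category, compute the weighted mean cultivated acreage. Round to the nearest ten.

Coastal rows: B, C, D, F, G, H, I
Weighted sum = 196×29 + 820×84 + 456×79 + 928×119 + 756×119 + 536×65 + 296×79
  = 5684 + 68880 + 36024 + 110432 + 89964 + 34840 + 23384 = 369208
Sum of weights = 574
Weighted mean = 369208 / 574 = 643.21951

640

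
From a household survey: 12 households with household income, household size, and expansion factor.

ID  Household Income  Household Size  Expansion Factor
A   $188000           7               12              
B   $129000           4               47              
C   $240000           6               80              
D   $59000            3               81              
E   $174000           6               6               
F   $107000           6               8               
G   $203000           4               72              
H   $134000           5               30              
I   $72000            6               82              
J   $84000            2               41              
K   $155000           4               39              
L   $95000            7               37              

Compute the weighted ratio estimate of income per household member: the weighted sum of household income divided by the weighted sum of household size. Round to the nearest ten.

28630

Σ wᵢ·y = 188000×12 + 129000×47 + 240000×80 + 59000×81 + 174000×6 + 107000×8 + 203000×72 + 134000×30 + 72000×82 + 84000×41 + 155000×39 + 95000×37
  = 2256000 + 6063000 + 19200000 + 4779000 + 1044000 + 856000 + 14616000 + 4020000 + 5904000 + 3444000 + 6045000 + 3515000 = 71742000
Σ wᵢ·x = 7×12 + 4×47 + 6×80 + 3×81 + 6×6 + 6×8 + 4×72 + 5×30 + 6×82 + 2×41 + 4×39 + 7×37
  = 84 + 188 + 480 + 243 + 36 + 48 + 288 + 150 + 492 + 82 + 156 + 259 = 2506
Ratio = 71742000 / 2506 = 28628.093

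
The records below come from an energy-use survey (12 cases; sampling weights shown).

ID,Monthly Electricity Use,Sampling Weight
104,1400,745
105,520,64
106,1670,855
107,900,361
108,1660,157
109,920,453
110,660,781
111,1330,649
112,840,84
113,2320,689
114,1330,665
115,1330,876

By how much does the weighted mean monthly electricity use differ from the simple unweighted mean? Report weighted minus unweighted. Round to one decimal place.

108.7

Unweighted sum = 14880
Unweighted mean = 14880 / 12 = 1240
Weighted sum = 1400×745 + 520×64 + 1670×855 + 900×361 + 1660×157 + 920×453 + 660×781 + 1330×649 + 840×84 + 2320×689 + 1330×665 + 1330×876
  = 8603610
Sum of weights = 745 + 64 + 855 + 361 + 157 + 453 + 781 + 649 + 84 + 689 + 665 + 876 = 6379
Weighted mean = 8603610 / 6379 = 1348.7396
Difference (weighted minus unweighted) = 108.73961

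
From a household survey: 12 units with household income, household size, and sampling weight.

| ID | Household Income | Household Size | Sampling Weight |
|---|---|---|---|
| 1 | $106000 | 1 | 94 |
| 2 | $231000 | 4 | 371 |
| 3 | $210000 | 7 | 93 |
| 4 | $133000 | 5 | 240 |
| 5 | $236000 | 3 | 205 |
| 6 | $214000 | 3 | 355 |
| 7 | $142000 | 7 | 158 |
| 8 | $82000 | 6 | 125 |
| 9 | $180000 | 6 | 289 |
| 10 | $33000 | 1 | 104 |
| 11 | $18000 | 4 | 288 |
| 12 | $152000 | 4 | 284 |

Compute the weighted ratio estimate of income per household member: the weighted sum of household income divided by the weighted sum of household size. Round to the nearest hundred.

36800

Σ wᵢ·y = 106000×94 + 231000×371 + 210000×93 + 133000×240 + 236000×205 + 214000×355 + 142000×158 + 82000×125 + 180000×289 + 33000×104 + 18000×288 + 152000×284
  = 9964000 + 85701000 + 19530000 + 31920000 + 48380000 + 75970000 + 22436000 + 10250000 + 52020000 + 3432000 + 5184000 + 43168000 = 407955000
Σ wᵢ·x = 1×94 + 4×371 + 7×93 + 5×240 + 3×205 + 3×355 + 7×158 + 6×125 + 6×289 + 1×104 + 4×288 + 4×284
  = 11091
Ratio = 407955000 / 11091 = 36782.526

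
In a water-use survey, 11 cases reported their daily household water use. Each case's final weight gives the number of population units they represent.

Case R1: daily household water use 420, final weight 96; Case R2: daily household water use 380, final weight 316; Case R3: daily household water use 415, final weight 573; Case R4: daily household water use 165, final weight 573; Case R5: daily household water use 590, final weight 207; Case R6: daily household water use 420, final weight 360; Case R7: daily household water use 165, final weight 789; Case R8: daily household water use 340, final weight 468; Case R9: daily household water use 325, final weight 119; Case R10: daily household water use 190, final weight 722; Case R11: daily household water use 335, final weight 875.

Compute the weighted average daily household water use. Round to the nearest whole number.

Weighted sum = 420×96 + 380×316 + 415×573 + 165×573 + 590×207 + 420×360 + 165×789 + 340×468 + 325×119 + 190×722 + 335×875
  = 1524355
Sum of weights = 96 + 316 + 573 + 573 + 207 + 360 + 789 + 468 + 119 + 722 + 875 = 5098
Weighted mean = 1524355 / 5098 = 299.0104

299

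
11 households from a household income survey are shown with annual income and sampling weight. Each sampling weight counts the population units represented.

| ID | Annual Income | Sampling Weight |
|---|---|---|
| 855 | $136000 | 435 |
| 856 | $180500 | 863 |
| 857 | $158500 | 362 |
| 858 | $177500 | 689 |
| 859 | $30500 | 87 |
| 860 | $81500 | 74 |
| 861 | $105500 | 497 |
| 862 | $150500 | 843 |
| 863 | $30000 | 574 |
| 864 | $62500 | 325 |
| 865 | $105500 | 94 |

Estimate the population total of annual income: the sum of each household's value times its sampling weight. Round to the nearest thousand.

Weighted total = 136000×435 + 180500×863 + 158500×362 + 177500×689 + 30500×87 + 81500×74 + 105500×497 + 150500×843 + 30000×574 + 62500×325 + 105500×94
  = 630045000

630045000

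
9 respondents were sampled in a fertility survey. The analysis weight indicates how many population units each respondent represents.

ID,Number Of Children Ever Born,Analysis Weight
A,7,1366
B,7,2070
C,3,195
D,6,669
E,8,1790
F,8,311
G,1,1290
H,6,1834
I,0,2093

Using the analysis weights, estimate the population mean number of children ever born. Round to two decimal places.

4.97

Weighted sum = 57753
Sum of weights = 11618
Weighted mean = 57753 / 11618 = 4.9709933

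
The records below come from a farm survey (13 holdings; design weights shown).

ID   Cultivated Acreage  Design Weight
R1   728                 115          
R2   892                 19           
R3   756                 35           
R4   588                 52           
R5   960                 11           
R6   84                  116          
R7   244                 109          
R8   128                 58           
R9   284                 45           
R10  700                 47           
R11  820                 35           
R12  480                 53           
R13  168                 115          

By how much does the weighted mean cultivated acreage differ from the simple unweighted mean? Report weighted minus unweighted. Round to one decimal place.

-116.7

Unweighted sum = 6832
Unweighted mean = 6832 / 13 = 525.53846
Weighted sum = 331168
Sum of weights = 810
Weighted mean = 331168 / 810 = 408.84938
Difference (weighted minus unweighted) = -116.68908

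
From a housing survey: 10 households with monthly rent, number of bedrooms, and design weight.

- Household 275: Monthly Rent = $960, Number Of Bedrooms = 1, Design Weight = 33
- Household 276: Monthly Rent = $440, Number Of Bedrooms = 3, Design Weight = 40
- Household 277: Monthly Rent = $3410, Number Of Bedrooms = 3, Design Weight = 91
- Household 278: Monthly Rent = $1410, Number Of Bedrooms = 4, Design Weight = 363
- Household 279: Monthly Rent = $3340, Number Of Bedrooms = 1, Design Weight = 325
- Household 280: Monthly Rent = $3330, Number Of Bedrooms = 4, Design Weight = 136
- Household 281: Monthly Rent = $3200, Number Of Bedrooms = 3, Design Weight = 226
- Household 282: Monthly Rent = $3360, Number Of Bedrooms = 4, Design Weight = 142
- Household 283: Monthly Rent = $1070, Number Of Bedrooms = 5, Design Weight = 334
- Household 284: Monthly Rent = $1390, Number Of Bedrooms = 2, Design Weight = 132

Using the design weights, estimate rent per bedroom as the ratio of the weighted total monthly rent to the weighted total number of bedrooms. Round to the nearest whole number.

Σ wᵢ·y = 960×33 + 440×40 + 3410×91 + 1410×363 + 3340×325 + 3330×136 + 3200×226 + 3360×142 + 1070×334 + 1390×132
  = 4150980
Σ wᵢ·x = 1×33 + 3×40 + 3×91 + 4×363 + 1×325 + 4×136 + 3×226 + 4×142 + 5×334 + 2×132
  = 33 + 120 + 273 + 1452 + 325 + 544 + 678 + 568 + 1670 + 264 = 5927
Ratio = 4150980 / 5927 = 700.35094

700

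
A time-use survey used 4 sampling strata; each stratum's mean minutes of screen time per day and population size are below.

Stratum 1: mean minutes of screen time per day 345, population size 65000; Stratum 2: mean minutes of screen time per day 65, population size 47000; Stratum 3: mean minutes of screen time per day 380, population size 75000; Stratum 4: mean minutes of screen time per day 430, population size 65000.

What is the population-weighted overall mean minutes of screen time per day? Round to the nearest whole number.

325

Σ Nₕ·x̄ₕ = 345×65000 + 65×47000 + 380×75000 + 430×65000
  = 22425000 + 3055000 + 28500000 + 27950000 = 81930000
Σ Nₕ = 65000 + 47000 + 75000 + 65000 = 252000
Overall mean = 81930000 / 252000 = 325.11905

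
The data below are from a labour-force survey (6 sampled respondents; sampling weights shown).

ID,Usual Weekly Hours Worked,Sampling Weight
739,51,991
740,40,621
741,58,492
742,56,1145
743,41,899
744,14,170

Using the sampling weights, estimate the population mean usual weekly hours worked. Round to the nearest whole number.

Weighted sum = 51×991 + 40×621 + 58×492 + 56×1145 + 41×899 + 14×170
  = 207276
Sum of weights = 4318
Weighted mean = 207276 / 4318 = 48.002779

48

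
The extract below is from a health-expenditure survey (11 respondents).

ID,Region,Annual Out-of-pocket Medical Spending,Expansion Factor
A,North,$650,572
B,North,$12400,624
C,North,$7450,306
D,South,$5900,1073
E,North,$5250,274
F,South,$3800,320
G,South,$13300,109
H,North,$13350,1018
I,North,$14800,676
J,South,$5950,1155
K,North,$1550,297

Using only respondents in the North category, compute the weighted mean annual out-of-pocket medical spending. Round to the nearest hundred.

9500

North rows: A, B, C, E, H, I, K
Weighted sum = 650×572 + 12400×624 + 7450×306 + 5250×274 + 13350×1018 + 14800×676 + 1550×297
  = 371800 + 7737600 + 2279700 + 1438500 + 13590300 + 10004800 + 460350 = 35883050
Sum of weights = 572 + 624 + 306 + 274 + 1018 + 676 + 297 = 3767
Weighted mean = 35883050 / 3767 = 9525.6305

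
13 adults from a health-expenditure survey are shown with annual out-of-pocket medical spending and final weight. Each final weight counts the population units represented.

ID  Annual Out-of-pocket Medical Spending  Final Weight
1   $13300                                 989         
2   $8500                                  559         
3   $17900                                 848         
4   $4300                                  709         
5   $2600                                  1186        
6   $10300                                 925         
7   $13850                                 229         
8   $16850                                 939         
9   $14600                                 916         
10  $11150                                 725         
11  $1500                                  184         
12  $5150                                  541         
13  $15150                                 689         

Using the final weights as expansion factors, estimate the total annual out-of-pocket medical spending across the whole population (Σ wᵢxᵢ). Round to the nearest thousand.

Weighted total = 102695850

102696000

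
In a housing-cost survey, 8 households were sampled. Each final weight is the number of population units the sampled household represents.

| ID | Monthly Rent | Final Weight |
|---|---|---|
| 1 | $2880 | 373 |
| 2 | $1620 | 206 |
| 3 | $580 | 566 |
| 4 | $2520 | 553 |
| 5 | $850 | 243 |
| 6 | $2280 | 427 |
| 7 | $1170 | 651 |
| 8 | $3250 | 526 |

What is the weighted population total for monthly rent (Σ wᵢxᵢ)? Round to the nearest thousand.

Weighted total = 2880×373 + 1620×206 + 580×566 + 2520×553 + 850×243 + 2280×427 + 1170×651 + 3250×526
  = 1074240 + 333720 + 328280 + 1393560 + 206550 + 973560 + 761670 + 1709500 = 6781080

6781000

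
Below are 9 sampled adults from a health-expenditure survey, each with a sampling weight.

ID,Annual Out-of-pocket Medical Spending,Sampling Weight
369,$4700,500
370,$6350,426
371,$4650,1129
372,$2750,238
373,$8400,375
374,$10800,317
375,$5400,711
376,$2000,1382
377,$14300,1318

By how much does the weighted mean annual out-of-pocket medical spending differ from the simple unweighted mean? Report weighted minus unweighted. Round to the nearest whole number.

126

Unweighted sum = 4700 + 6350 + 4650 + 2750 + 8400 + 10800 + 5400 + 2000 + 14300 = 59350
Unweighted mean = 59350 / 9 = 6594.4444
Weighted sum = 4700×500 + 6350×426 + 4650×1129 + 2750×238 + 8400×375 + 10800×317 + 5400×711 + 2000×1382 + 14300×1318
  = 2350000 + 2705100 + 5249850 + 654500 + 3150000 + 3423600 + 3839400 + 2764000 + 18847400 = 42983850
Sum of weights = 500 + 426 + 1129 + 238 + 375 + 317 + 711 + 1382 + 1318 = 6396
Weighted mean = 42983850 / 6396 = 6720.4268
Difference (weighted minus unweighted) = 125.98238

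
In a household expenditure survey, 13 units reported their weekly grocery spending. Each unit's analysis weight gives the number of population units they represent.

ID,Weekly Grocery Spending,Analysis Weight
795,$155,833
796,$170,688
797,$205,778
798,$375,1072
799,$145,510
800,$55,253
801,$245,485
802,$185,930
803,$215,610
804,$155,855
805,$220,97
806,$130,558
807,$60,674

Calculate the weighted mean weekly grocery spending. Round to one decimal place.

189.9

Weighted sum = 1584300
Sum of weights = 8343
Weighted mean = 1584300 / 8343 = 189.89572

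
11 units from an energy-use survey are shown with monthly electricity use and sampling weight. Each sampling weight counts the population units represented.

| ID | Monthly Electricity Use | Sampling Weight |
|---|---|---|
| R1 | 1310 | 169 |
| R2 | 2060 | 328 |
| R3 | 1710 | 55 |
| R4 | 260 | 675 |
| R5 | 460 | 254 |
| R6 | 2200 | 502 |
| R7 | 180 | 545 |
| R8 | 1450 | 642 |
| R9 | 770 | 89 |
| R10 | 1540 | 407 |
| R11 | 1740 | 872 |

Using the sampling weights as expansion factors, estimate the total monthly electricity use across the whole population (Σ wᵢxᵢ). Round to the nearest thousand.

5629000

Weighted total = 1310×169 + 2060×328 + 1710×55 + 260×675 + 460×254 + 2200×502 + 180×545 + 1450×642 + 770×89 + 1540×407 + 1740×872
  = 5629450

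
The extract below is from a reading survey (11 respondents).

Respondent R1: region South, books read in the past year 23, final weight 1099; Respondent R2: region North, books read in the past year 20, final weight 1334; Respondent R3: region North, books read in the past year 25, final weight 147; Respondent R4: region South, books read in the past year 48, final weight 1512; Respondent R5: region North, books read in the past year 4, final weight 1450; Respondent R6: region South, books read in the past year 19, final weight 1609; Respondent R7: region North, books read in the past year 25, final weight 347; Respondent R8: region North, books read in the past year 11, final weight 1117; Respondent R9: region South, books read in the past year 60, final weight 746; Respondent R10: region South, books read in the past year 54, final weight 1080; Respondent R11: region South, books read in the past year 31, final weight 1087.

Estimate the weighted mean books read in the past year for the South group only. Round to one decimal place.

South rows: R1, R4, R6, R9, R10, R11
Weighted sum = 23×1099 + 48×1512 + 19×1609 + 60×746 + 54×1080 + 31×1087
  = 25277 + 72576 + 30571 + 44760 + 58320 + 33697 = 265201
Sum of weights = 1099 + 1512 + 1609 + 746 + 1080 + 1087 = 7133
Weighted mean = 265201 / 7133 = 37.179448

37.2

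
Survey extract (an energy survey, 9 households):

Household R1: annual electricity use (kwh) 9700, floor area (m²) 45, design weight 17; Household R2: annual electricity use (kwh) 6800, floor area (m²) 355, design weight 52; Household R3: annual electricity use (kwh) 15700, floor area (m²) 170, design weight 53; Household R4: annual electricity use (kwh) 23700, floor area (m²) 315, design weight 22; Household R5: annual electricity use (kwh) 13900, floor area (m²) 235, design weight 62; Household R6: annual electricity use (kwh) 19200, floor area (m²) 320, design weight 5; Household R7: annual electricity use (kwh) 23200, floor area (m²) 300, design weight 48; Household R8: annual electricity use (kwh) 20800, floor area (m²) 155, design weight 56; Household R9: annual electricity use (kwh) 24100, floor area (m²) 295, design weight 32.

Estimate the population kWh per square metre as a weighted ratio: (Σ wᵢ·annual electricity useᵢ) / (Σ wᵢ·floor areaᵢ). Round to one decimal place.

70.1

Σ wᵢ·y = 5879400
Σ wᵢ·x = 45×17 + 355×52 + 170×53 + 315×22 + 235×62 + 320×5 + 300×48 + 155×56 + 295×32
  = 765 + 18460 + 9010 + 6930 + 14570 + 1600 + 14400 + 8680 + 9440 = 83855
Ratio = 5879400 / 83855 = 70.113887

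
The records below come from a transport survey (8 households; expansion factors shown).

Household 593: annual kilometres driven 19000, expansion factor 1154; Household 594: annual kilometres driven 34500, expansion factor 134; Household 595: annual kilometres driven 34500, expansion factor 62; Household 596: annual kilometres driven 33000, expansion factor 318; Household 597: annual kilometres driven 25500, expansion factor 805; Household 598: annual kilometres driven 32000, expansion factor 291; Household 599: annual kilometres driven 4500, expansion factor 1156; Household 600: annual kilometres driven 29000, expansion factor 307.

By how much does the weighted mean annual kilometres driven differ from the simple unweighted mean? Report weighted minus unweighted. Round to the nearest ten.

Unweighted sum = 19000 + 34500 + 34500 + 33000 + 25500 + 32000 + 4500 + 29000 = 212000
Unweighted mean = 212000 / 8 = 26500
Weighted sum = 83126500
Sum of weights = 1154 + 134 + 62 + 318 + 805 + 291 + 1156 + 307 = 4227
Weighted mean = 83126500 / 4227 = 19665.602
Difference (weighted minus unweighted) = -6834.3979

-6830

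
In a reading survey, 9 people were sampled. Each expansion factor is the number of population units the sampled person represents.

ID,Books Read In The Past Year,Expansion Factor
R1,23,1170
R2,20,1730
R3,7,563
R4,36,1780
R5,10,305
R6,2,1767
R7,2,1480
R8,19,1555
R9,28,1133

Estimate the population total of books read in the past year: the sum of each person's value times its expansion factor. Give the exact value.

Weighted total = 23×1170 + 20×1730 + 7×563 + 36×1780 + 10×305 + 2×1767 + 2×1480 + 19×1555 + 28×1133
  = 26910 + 34600 + 3941 + 64080 + 3050 + 3534 + 2960 + 29545 + 31724 = 200344

200344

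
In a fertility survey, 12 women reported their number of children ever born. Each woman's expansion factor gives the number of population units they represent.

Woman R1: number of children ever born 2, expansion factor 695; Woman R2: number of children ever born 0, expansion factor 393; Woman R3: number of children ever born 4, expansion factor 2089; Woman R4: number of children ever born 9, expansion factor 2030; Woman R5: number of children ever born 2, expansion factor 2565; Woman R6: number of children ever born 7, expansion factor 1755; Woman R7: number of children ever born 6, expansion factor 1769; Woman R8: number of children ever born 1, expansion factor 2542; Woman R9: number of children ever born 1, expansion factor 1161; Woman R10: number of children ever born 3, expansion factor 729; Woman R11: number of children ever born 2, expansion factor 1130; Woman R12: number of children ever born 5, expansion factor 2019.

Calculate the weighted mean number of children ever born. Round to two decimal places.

Weighted sum = 2×695 + 0×393 + 4×2089 + 9×2030 + 2×2565 + 7×1755 + 6×1769 + 1×2542 + 1×1161 + 3×729 + 2×1130 + 5×2019
  = 1390 + 0 + 8356 + 18270 + 5130 + 12285 + 10614 + 2542 + 1161 + 2187 + 2260 + 10095 = 74290
Sum of weights = 695 + 393 + 2089 + 2030 + 2565 + 1755 + 1769 + 2542 + 1161 + 729 + 1130 + 2019 = 18877
Weighted mean = 74290 / 18877 = 3.935477

3.94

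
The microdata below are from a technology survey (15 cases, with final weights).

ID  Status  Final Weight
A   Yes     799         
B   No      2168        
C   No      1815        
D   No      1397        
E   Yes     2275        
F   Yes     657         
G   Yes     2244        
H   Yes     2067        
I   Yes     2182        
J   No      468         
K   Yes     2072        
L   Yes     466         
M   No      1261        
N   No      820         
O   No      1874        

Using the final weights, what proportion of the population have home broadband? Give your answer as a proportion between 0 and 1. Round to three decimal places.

Sum of weights for 'Yes' = 799 + 2275 + 657 + 2244 + 2067 + 2182 + 2072 + 466 = 12762
Total weight = 22565
Weighted proportion = 12762 / 22565 = 0.56556614

0.566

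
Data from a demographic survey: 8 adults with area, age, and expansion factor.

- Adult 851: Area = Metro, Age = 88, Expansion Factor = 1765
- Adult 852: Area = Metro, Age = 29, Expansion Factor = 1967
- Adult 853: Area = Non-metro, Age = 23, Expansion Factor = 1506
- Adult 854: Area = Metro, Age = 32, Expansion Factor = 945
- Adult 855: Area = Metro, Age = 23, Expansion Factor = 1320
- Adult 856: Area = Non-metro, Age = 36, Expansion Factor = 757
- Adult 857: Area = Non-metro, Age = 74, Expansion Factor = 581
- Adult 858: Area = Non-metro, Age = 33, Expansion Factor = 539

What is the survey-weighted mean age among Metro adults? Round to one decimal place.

Metro rows: 851, 852, 854, 855
Weighted sum = 88×1765 + 29×1967 + 32×945 + 23×1320
  = 155320 + 57043 + 30240 + 30360 = 272963
Sum of weights = 1765 + 1967 + 945 + 1320 = 5997
Weighted mean = 272963 / 5997 = 45.516592

45.5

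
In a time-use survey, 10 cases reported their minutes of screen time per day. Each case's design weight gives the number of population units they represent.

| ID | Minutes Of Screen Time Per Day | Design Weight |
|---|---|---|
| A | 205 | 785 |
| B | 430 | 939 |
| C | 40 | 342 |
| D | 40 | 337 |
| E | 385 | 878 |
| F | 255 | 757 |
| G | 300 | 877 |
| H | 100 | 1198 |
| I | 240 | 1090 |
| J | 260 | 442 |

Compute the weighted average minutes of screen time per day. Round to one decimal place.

Weighted sum = 205×785 + 430×939 + 40×342 + 40×337 + 385×878 + 255×757 + 300×877 + 100×1198 + 240×1090 + 260×442
  = 160925 + 403770 + 13680 + 13480 + 338030 + 193035 + 263100 + 119800 + 261600 + 114920 = 1882340
Sum of weights = 785 + 939 + 342 + 337 + 878 + 757 + 877 + 1198 + 1090 + 442 = 7645
Weighted mean = 1882340 / 7645 = 246.21844

246.2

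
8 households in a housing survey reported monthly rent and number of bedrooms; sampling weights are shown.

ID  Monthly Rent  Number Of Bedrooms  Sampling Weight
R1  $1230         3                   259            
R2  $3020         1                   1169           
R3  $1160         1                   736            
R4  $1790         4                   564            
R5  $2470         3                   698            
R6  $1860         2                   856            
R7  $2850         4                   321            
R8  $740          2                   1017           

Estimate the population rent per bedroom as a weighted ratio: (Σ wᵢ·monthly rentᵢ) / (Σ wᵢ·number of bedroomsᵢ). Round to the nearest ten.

890

Σ wᵢ·y = 1230×259 + 3020×1169 + 1160×736 + 1790×564 + 2470×698 + 1860×856 + 2850×321 + 740×1017
  = 10695920
Σ wᵢ·x = 3×259 + 1×1169 + 1×736 + 4×564 + 3×698 + 2×856 + 4×321 + 2×1017
  = 777 + 1169 + 736 + 2256 + 2094 + 1712 + 1284 + 2034 = 12062
Ratio = 10695920 / 12062 = 886.74515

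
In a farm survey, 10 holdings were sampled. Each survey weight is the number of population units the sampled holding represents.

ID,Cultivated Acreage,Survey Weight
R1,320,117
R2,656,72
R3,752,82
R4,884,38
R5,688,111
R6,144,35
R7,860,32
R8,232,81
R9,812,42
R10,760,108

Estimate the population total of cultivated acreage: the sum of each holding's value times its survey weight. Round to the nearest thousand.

Weighted total = 320×117 + 656×72 + 752×82 + 884×38 + 688×111 + 144×35 + 860×32 + 232×81 + 812×42 + 760×108
  = 37440 + 47232 + 61664 + 33592 + 76368 + 5040 + 27520 + 18792 + 34104 + 82080 = 423832

424000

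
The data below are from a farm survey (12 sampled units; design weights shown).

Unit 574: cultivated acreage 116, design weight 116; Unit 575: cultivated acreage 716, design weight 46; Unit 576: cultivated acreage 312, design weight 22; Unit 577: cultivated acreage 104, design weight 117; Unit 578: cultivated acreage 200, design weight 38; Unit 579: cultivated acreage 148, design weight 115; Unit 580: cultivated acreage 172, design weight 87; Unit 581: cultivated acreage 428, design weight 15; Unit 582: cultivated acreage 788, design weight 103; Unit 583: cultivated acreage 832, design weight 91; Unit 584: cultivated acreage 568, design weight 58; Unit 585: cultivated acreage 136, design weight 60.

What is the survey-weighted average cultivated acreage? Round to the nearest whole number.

Weighted sum = 309408
Sum of weights = 116 + 46 + 22 + 117 + 38 + 115 + 87 + 15 + 103 + 91 + 58 + 60 = 868
Weighted mean = 309408 / 868 = 356.46083

356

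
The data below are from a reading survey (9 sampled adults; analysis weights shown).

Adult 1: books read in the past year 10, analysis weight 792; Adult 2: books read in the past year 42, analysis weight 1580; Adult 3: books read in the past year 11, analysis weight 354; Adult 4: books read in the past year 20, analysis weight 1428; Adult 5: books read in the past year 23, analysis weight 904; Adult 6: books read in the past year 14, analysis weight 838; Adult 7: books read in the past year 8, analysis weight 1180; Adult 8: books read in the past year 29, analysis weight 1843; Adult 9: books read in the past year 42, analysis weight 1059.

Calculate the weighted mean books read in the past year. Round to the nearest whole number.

Weighted sum = 10×792 + 42×1580 + 11×354 + 20×1428 + 23×904 + 14×838 + 8×1180 + 29×1843 + 42×1059
  = 7920 + 66360 + 3894 + 28560 + 20792 + 11732 + 9440 + 53447 + 44478 = 246623
Sum of weights = 792 + 1580 + 354 + 1428 + 904 + 838 + 1180 + 1843 + 1059 = 9978
Weighted mean = 246623 / 9978 = 24.716677

25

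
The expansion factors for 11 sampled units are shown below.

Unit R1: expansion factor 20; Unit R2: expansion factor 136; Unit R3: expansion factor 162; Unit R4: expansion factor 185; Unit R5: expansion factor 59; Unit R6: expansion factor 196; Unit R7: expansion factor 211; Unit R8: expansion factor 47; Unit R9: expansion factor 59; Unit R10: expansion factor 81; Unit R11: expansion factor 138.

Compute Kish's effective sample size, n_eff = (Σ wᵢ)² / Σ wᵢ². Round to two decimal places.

Σ wᵢ = 1294
Σ wᵢ² = 197078
n_eff = 1294² / 197078 = 1674436 / 197078 = 8.4963111

8.50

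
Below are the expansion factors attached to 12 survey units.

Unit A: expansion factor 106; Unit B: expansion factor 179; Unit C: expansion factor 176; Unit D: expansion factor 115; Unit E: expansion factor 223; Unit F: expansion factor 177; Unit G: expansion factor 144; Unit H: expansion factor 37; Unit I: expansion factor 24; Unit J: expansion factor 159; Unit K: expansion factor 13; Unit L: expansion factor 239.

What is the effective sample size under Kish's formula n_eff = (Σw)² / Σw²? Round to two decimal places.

Σ wᵢ = 106 + 179 + 176 + 115 + 223 + 177 + 144 + 37 + 24 + 159 + 13 + 239 = 1592
Σ wᵢ² = 273788
n_eff = 1592² / 273788 = 2534464 / 273788 = 9.257031

9.26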